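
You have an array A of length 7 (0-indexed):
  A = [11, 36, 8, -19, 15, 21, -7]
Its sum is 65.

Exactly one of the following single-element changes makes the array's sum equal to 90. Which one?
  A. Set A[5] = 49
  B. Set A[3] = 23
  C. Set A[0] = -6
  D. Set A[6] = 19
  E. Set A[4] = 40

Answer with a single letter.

Answer: E

Derivation:
Option A: A[5] 21->49, delta=28, new_sum=65+(28)=93
Option B: A[3] -19->23, delta=42, new_sum=65+(42)=107
Option C: A[0] 11->-6, delta=-17, new_sum=65+(-17)=48
Option D: A[6] -7->19, delta=26, new_sum=65+(26)=91
Option E: A[4] 15->40, delta=25, new_sum=65+(25)=90 <-- matches target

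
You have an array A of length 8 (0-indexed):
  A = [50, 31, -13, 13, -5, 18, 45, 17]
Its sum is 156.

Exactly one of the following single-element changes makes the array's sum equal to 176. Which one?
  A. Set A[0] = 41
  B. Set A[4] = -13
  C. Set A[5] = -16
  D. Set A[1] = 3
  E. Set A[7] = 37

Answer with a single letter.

Answer: E

Derivation:
Option A: A[0] 50->41, delta=-9, new_sum=156+(-9)=147
Option B: A[4] -5->-13, delta=-8, new_sum=156+(-8)=148
Option C: A[5] 18->-16, delta=-34, new_sum=156+(-34)=122
Option D: A[1] 31->3, delta=-28, new_sum=156+(-28)=128
Option E: A[7] 17->37, delta=20, new_sum=156+(20)=176 <-- matches target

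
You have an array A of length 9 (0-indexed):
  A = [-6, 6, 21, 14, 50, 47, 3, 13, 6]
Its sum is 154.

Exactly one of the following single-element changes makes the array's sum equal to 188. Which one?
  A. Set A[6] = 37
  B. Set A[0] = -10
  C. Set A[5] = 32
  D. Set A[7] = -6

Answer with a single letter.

Answer: A

Derivation:
Option A: A[6] 3->37, delta=34, new_sum=154+(34)=188 <-- matches target
Option B: A[0] -6->-10, delta=-4, new_sum=154+(-4)=150
Option C: A[5] 47->32, delta=-15, new_sum=154+(-15)=139
Option D: A[7] 13->-6, delta=-19, new_sum=154+(-19)=135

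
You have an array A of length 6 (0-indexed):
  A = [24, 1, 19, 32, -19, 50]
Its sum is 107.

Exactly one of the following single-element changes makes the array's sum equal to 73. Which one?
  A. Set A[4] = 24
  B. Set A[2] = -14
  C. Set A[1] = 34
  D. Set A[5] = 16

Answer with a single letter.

Option A: A[4] -19->24, delta=43, new_sum=107+(43)=150
Option B: A[2] 19->-14, delta=-33, new_sum=107+(-33)=74
Option C: A[1] 1->34, delta=33, new_sum=107+(33)=140
Option D: A[5] 50->16, delta=-34, new_sum=107+(-34)=73 <-- matches target

Answer: D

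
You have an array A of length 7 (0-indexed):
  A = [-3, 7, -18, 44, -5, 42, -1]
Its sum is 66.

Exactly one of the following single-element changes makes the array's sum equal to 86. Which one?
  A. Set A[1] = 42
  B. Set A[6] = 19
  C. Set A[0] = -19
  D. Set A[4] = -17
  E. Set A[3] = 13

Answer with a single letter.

Answer: B

Derivation:
Option A: A[1] 7->42, delta=35, new_sum=66+(35)=101
Option B: A[6] -1->19, delta=20, new_sum=66+(20)=86 <-- matches target
Option C: A[0] -3->-19, delta=-16, new_sum=66+(-16)=50
Option D: A[4] -5->-17, delta=-12, new_sum=66+(-12)=54
Option E: A[3] 44->13, delta=-31, new_sum=66+(-31)=35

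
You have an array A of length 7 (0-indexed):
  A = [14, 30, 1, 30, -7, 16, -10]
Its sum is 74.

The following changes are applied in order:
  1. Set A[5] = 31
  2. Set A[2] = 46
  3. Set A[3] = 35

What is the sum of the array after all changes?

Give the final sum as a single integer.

Initial sum: 74
Change 1: A[5] 16 -> 31, delta = 15, sum = 89
Change 2: A[2] 1 -> 46, delta = 45, sum = 134
Change 3: A[3] 30 -> 35, delta = 5, sum = 139

Answer: 139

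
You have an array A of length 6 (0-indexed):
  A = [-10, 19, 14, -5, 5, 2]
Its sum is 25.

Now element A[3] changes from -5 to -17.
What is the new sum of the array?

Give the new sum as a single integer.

Answer: 13

Derivation:
Old value at index 3: -5
New value at index 3: -17
Delta = -17 - -5 = -12
New sum = old_sum + delta = 25 + (-12) = 13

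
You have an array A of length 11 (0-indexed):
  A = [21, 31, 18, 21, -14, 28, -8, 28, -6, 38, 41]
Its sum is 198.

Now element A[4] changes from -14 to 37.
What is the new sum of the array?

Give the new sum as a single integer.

Old value at index 4: -14
New value at index 4: 37
Delta = 37 - -14 = 51
New sum = old_sum + delta = 198 + (51) = 249

Answer: 249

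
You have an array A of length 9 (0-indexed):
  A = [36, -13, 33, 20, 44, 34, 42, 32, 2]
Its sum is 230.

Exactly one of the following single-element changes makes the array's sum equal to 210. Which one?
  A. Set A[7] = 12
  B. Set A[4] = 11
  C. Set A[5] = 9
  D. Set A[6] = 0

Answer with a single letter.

Answer: A

Derivation:
Option A: A[7] 32->12, delta=-20, new_sum=230+(-20)=210 <-- matches target
Option B: A[4] 44->11, delta=-33, new_sum=230+(-33)=197
Option C: A[5] 34->9, delta=-25, new_sum=230+(-25)=205
Option D: A[6] 42->0, delta=-42, new_sum=230+(-42)=188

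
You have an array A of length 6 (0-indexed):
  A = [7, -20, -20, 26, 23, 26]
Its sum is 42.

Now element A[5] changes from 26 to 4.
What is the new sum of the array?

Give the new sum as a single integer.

Answer: 20

Derivation:
Old value at index 5: 26
New value at index 5: 4
Delta = 4 - 26 = -22
New sum = old_sum + delta = 42 + (-22) = 20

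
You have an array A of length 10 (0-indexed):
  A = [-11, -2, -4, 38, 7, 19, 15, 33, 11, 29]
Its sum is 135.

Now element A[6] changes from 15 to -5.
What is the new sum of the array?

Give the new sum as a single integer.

Old value at index 6: 15
New value at index 6: -5
Delta = -5 - 15 = -20
New sum = old_sum + delta = 135 + (-20) = 115

Answer: 115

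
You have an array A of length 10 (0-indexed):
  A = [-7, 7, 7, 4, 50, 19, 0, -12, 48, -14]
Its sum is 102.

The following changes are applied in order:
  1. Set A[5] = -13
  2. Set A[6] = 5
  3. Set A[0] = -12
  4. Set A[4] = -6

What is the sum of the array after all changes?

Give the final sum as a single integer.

Answer: 14

Derivation:
Initial sum: 102
Change 1: A[5] 19 -> -13, delta = -32, sum = 70
Change 2: A[6] 0 -> 5, delta = 5, sum = 75
Change 3: A[0] -7 -> -12, delta = -5, sum = 70
Change 4: A[4] 50 -> -6, delta = -56, sum = 14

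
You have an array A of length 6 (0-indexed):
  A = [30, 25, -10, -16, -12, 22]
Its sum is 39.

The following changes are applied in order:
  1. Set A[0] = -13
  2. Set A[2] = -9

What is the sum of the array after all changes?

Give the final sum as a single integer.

Initial sum: 39
Change 1: A[0] 30 -> -13, delta = -43, sum = -4
Change 2: A[2] -10 -> -9, delta = 1, sum = -3

Answer: -3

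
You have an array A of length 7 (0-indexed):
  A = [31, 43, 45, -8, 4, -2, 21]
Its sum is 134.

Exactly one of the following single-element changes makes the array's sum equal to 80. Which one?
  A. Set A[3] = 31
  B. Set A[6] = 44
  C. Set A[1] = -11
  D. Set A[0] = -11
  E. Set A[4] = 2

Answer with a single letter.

Answer: C

Derivation:
Option A: A[3] -8->31, delta=39, new_sum=134+(39)=173
Option B: A[6] 21->44, delta=23, new_sum=134+(23)=157
Option C: A[1] 43->-11, delta=-54, new_sum=134+(-54)=80 <-- matches target
Option D: A[0] 31->-11, delta=-42, new_sum=134+(-42)=92
Option E: A[4] 4->2, delta=-2, new_sum=134+(-2)=132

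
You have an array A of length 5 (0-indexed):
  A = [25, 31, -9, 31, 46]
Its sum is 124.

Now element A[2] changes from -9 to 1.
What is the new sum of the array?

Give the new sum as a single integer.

Answer: 134

Derivation:
Old value at index 2: -9
New value at index 2: 1
Delta = 1 - -9 = 10
New sum = old_sum + delta = 124 + (10) = 134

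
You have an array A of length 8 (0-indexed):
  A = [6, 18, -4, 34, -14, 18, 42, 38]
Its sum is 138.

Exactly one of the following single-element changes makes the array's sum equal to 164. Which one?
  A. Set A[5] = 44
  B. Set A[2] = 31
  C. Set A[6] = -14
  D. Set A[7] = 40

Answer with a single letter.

Answer: A

Derivation:
Option A: A[5] 18->44, delta=26, new_sum=138+(26)=164 <-- matches target
Option B: A[2] -4->31, delta=35, new_sum=138+(35)=173
Option C: A[6] 42->-14, delta=-56, new_sum=138+(-56)=82
Option D: A[7] 38->40, delta=2, new_sum=138+(2)=140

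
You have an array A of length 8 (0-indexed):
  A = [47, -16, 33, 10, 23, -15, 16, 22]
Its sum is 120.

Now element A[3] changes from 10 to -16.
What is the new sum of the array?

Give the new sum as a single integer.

Answer: 94

Derivation:
Old value at index 3: 10
New value at index 3: -16
Delta = -16 - 10 = -26
New sum = old_sum + delta = 120 + (-26) = 94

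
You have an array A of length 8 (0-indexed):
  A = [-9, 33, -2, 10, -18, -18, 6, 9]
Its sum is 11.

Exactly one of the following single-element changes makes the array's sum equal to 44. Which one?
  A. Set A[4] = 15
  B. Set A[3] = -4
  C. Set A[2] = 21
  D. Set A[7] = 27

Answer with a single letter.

Answer: A

Derivation:
Option A: A[4] -18->15, delta=33, new_sum=11+(33)=44 <-- matches target
Option B: A[3] 10->-4, delta=-14, new_sum=11+(-14)=-3
Option C: A[2] -2->21, delta=23, new_sum=11+(23)=34
Option D: A[7] 9->27, delta=18, new_sum=11+(18)=29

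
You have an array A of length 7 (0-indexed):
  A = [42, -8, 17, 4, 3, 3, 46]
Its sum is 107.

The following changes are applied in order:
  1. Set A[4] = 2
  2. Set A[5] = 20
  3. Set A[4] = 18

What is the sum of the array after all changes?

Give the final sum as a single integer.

Answer: 139

Derivation:
Initial sum: 107
Change 1: A[4] 3 -> 2, delta = -1, sum = 106
Change 2: A[5] 3 -> 20, delta = 17, sum = 123
Change 3: A[4] 2 -> 18, delta = 16, sum = 139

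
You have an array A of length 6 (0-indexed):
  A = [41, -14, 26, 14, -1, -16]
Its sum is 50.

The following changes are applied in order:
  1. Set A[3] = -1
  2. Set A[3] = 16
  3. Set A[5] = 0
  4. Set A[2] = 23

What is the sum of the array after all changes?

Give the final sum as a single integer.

Initial sum: 50
Change 1: A[3] 14 -> -1, delta = -15, sum = 35
Change 2: A[3] -1 -> 16, delta = 17, sum = 52
Change 3: A[5] -16 -> 0, delta = 16, sum = 68
Change 4: A[2] 26 -> 23, delta = -3, sum = 65

Answer: 65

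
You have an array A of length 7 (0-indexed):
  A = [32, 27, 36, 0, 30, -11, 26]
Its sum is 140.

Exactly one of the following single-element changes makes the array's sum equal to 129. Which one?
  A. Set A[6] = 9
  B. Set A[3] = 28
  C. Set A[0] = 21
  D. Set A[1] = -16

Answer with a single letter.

Answer: C

Derivation:
Option A: A[6] 26->9, delta=-17, new_sum=140+(-17)=123
Option B: A[3] 0->28, delta=28, new_sum=140+(28)=168
Option C: A[0] 32->21, delta=-11, new_sum=140+(-11)=129 <-- matches target
Option D: A[1] 27->-16, delta=-43, new_sum=140+(-43)=97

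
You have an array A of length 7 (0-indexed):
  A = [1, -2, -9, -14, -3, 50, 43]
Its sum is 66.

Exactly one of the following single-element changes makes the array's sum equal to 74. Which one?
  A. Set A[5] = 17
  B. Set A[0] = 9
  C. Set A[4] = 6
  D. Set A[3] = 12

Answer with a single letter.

Option A: A[5] 50->17, delta=-33, new_sum=66+(-33)=33
Option B: A[0] 1->9, delta=8, new_sum=66+(8)=74 <-- matches target
Option C: A[4] -3->6, delta=9, new_sum=66+(9)=75
Option D: A[3] -14->12, delta=26, new_sum=66+(26)=92

Answer: B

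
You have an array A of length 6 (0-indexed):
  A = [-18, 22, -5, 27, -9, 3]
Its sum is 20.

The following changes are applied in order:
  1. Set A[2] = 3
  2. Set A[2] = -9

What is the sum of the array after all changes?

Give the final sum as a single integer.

Initial sum: 20
Change 1: A[2] -5 -> 3, delta = 8, sum = 28
Change 2: A[2] 3 -> -9, delta = -12, sum = 16

Answer: 16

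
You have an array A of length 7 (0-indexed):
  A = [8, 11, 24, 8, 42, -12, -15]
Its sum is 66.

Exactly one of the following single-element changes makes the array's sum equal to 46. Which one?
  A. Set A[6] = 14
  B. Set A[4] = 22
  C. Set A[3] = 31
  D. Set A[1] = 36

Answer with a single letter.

Answer: B

Derivation:
Option A: A[6] -15->14, delta=29, new_sum=66+(29)=95
Option B: A[4] 42->22, delta=-20, new_sum=66+(-20)=46 <-- matches target
Option C: A[3] 8->31, delta=23, new_sum=66+(23)=89
Option D: A[1] 11->36, delta=25, new_sum=66+(25)=91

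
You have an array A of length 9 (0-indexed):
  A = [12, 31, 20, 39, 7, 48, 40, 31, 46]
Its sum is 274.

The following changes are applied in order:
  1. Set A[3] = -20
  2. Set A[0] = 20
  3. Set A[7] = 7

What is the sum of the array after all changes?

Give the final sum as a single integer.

Initial sum: 274
Change 1: A[3] 39 -> -20, delta = -59, sum = 215
Change 2: A[0] 12 -> 20, delta = 8, sum = 223
Change 3: A[7] 31 -> 7, delta = -24, sum = 199

Answer: 199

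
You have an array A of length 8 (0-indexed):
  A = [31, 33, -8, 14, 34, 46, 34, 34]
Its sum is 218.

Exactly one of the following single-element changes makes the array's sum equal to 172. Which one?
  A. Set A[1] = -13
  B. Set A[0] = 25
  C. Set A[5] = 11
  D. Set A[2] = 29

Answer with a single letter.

Answer: A

Derivation:
Option A: A[1] 33->-13, delta=-46, new_sum=218+(-46)=172 <-- matches target
Option B: A[0] 31->25, delta=-6, new_sum=218+(-6)=212
Option C: A[5] 46->11, delta=-35, new_sum=218+(-35)=183
Option D: A[2] -8->29, delta=37, new_sum=218+(37)=255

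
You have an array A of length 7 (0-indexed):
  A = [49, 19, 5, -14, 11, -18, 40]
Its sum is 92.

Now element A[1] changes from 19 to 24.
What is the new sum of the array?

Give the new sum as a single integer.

Old value at index 1: 19
New value at index 1: 24
Delta = 24 - 19 = 5
New sum = old_sum + delta = 92 + (5) = 97

Answer: 97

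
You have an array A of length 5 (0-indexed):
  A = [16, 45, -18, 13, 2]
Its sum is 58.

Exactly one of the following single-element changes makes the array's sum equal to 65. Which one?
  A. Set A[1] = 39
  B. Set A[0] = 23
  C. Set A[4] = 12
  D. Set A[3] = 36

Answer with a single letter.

Option A: A[1] 45->39, delta=-6, new_sum=58+(-6)=52
Option B: A[0] 16->23, delta=7, new_sum=58+(7)=65 <-- matches target
Option C: A[4] 2->12, delta=10, new_sum=58+(10)=68
Option D: A[3] 13->36, delta=23, new_sum=58+(23)=81

Answer: B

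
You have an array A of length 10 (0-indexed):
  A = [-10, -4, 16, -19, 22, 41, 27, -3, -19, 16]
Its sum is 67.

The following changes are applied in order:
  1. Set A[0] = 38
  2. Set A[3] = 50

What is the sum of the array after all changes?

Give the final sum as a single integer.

Answer: 184

Derivation:
Initial sum: 67
Change 1: A[0] -10 -> 38, delta = 48, sum = 115
Change 2: A[3] -19 -> 50, delta = 69, sum = 184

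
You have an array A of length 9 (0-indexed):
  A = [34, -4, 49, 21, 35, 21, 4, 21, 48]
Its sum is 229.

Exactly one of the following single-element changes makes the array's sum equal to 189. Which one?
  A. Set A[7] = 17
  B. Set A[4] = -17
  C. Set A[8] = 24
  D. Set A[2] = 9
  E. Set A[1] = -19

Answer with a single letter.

Option A: A[7] 21->17, delta=-4, new_sum=229+(-4)=225
Option B: A[4] 35->-17, delta=-52, new_sum=229+(-52)=177
Option C: A[8] 48->24, delta=-24, new_sum=229+(-24)=205
Option D: A[2] 49->9, delta=-40, new_sum=229+(-40)=189 <-- matches target
Option E: A[1] -4->-19, delta=-15, new_sum=229+(-15)=214

Answer: D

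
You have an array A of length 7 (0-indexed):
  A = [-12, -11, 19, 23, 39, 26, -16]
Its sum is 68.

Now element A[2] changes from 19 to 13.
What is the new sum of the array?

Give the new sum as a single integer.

Answer: 62

Derivation:
Old value at index 2: 19
New value at index 2: 13
Delta = 13 - 19 = -6
New sum = old_sum + delta = 68 + (-6) = 62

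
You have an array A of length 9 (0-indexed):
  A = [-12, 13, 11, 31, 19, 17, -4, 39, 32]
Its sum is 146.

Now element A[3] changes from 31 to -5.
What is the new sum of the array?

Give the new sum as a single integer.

Answer: 110

Derivation:
Old value at index 3: 31
New value at index 3: -5
Delta = -5 - 31 = -36
New sum = old_sum + delta = 146 + (-36) = 110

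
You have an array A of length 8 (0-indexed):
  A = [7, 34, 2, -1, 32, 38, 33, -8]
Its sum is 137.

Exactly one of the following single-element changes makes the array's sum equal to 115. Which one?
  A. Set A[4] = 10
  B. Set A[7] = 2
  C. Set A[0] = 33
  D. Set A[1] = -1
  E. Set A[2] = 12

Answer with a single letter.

Answer: A

Derivation:
Option A: A[4] 32->10, delta=-22, new_sum=137+(-22)=115 <-- matches target
Option B: A[7] -8->2, delta=10, new_sum=137+(10)=147
Option C: A[0] 7->33, delta=26, new_sum=137+(26)=163
Option D: A[1] 34->-1, delta=-35, new_sum=137+(-35)=102
Option E: A[2] 2->12, delta=10, new_sum=137+(10)=147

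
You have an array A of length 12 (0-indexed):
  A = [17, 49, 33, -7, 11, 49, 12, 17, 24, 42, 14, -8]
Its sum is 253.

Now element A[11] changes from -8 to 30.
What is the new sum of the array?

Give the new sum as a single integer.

Answer: 291

Derivation:
Old value at index 11: -8
New value at index 11: 30
Delta = 30 - -8 = 38
New sum = old_sum + delta = 253 + (38) = 291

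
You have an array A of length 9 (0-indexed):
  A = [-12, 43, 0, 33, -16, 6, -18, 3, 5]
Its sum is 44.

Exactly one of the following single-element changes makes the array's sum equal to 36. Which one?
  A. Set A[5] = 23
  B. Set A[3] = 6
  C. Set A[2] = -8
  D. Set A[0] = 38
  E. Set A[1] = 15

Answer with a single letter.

Option A: A[5] 6->23, delta=17, new_sum=44+(17)=61
Option B: A[3] 33->6, delta=-27, new_sum=44+(-27)=17
Option C: A[2] 0->-8, delta=-8, new_sum=44+(-8)=36 <-- matches target
Option D: A[0] -12->38, delta=50, new_sum=44+(50)=94
Option E: A[1] 43->15, delta=-28, new_sum=44+(-28)=16

Answer: C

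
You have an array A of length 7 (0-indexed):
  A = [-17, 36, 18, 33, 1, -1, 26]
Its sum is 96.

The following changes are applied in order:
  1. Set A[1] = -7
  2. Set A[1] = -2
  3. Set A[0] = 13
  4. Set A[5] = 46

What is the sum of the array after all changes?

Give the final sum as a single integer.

Answer: 135

Derivation:
Initial sum: 96
Change 1: A[1] 36 -> -7, delta = -43, sum = 53
Change 2: A[1] -7 -> -2, delta = 5, sum = 58
Change 3: A[0] -17 -> 13, delta = 30, sum = 88
Change 4: A[5] -1 -> 46, delta = 47, sum = 135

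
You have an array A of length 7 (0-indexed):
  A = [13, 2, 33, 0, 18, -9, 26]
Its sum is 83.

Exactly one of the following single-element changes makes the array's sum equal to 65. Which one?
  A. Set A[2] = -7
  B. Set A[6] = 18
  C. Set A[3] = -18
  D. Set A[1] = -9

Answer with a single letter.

Option A: A[2] 33->-7, delta=-40, new_sum=83+(-40)=43
Option B: A[6] 26->18, delta=-8, new_sum=83+(-8)=75
Option C: A[3] 0->-18, delta=-18, new_sum=83+(-18)=65 <-- matches target
Option D: A[1] 2->-9, delta=-11, new_sum=83+(-11)=72

Answer: C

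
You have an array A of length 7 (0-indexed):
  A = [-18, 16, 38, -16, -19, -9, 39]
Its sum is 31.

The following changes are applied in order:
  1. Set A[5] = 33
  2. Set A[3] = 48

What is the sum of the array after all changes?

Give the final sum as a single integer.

Answer: 137

Derivation:
Initial sum: 31
Change 1: A[5] -9 -> 33, delta = 42, sum = 73
Change 2: A[3] -16 -> 48, delta = 64, sum = 137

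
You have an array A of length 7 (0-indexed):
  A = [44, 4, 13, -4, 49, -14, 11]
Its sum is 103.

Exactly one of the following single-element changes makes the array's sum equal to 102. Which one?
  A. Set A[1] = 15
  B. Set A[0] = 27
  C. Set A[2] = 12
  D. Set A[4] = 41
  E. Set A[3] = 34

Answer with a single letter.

Option A: A[1] 4->15, delta=11, new_sum=103+(11)=114
Option B: A[0] 44->27, delta=-17, new_sum=103+(-17)=86
Option C: A[2] 13->12, delta=-1, new_sum=103+(-1)=102 <-- matches target
Option D: A[4] 49->41, delta=-8, new_sum=103+(-8)=95
Option E: A[3] -4->34, delta=38, new_sum=103+(38)=141

Answer: C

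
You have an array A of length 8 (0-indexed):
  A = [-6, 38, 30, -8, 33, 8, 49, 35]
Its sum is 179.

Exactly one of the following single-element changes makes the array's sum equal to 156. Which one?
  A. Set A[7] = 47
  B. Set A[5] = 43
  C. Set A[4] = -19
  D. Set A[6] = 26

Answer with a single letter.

Answer: D

Derivation:
Option A: A[7] 35->47, delta=12, new_sum=179+(12)=191
Option B: A[5] 8->43, delta=35, new_sum=179+(35)=214
Option C: A[4] 33->-19, delta=-52, new_sum=179+(-52)=127
Option D: A[6] 49->26, delta=-23, new_sum=179+(-23)=156 <-- matches target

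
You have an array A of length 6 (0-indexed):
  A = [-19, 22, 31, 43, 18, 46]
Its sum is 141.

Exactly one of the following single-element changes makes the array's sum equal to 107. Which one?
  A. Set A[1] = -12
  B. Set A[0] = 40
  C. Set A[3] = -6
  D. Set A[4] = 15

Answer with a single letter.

Answer: A

Derivation:
Option A: A[1] 22->-12, delta=-34, new_sum=141+(-34)=107 <-- matches target
Option B: A[0] -19->40, delta=59, new_sum=141+(59)=200
Option C: A[3] 43->-6, delta=-49, new_sum=141+(-49)=92
Option D: A[4] 18->15, delta=-3, new_sum=141+(-3)=138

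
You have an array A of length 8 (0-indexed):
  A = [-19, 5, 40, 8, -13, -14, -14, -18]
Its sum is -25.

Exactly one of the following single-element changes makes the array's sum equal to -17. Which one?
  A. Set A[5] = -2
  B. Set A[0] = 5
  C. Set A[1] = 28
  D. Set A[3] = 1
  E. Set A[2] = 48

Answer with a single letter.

Answer: E

Derivation:
Option A: A[5] -14->-2, delta=12, new_sum=-25+(12)=-13
Option B: A[0] -19->5, delta=24, new_sum=-25+(24)=-1
Option C: A[1] 5->28, delta=23, new_sum=-25+(23)=-2
Option D: A[3] 8->1, delta=-7, new_sum=-25+(-7)=-32
Option E: A[2] 40->48, delta=8, new_sum=-25+(8)=-17 <-- matches target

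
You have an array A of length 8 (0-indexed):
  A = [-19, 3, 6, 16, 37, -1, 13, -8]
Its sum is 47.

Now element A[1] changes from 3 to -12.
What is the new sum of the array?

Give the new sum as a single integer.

Old value at index 1: 3
New value at index 1: -12
Delta = -12 - 3 = -15
New sum = old_sum + delta = 47 + (-15) = 32

Answer: 32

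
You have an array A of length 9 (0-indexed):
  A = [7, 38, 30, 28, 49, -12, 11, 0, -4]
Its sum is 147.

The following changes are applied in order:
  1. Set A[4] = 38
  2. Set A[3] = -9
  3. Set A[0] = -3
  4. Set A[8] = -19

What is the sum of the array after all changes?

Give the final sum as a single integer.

Answer: 74

Derivation:
Initial sum: 147
Change 1: A[4] 49 -> 38, delta = -11, sum = 136
Change 2: A[3] 28 -> -9, delta = -37, sum = 99
Change 3: A[0] 7 -> -3, delta = -10, sum = 89
Change 4: A[8] -4 -> -19, delta = -15, sum = 74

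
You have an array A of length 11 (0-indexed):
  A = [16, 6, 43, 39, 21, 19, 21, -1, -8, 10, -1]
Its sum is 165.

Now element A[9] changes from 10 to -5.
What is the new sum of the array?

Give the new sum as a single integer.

Answer: 150

Derivation:
Old value at index 9: 10
New value at index 9: -5
Delta = -5 - 10 = -15
New sum = old_sum + delta = 165 + (-15) = 150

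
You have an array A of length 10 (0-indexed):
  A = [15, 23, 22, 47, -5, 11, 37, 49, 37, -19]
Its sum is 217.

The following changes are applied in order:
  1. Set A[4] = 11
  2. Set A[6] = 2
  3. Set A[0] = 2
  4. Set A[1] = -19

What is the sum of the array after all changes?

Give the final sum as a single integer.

Answer: 143

Derivation:
Initial sum: 217
Change 1: A[4] -5 -> 11, delta = 16, sum = 233
Change 2: A[6] 37 -> 2, delta = -35, sum = 198
Change 3: A[0] 15 -> 2, delta = -13, sum = 185
Change 4: A[1] 23 -> -19, delta = -42, sum = 143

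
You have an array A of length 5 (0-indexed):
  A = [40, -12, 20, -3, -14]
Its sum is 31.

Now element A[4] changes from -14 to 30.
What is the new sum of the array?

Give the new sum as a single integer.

Old value at index 4: -14
New value at index 4: 30
Delta = 30 - -14 = 44
New sum = old_sum + delta = 31 + (44) = 75

Answer: 75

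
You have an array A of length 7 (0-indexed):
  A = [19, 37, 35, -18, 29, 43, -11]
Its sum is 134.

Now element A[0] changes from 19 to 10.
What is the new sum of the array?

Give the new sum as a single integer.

Old value at index 0: 19
New value at index 0: 10
Delta = 10 - 19 = -9
New sum = old_sum + delta = 134 + (-9) = 125

Answer: 125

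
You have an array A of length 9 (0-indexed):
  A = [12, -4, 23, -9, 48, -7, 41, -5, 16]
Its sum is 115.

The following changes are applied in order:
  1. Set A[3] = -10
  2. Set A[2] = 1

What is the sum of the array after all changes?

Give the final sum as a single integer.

Initial sum: 115
Change 1: A[3] -9 -> -10, delta = -1, sum = 114
Change 2: A[2] 23 -> 1, delta = -22, sum = 92

Answer: 92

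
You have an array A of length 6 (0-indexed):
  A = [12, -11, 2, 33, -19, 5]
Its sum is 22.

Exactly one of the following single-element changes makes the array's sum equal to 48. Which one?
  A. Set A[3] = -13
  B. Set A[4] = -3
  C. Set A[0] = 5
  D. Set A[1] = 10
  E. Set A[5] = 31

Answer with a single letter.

Option A: A[3] 33->-13, delta=-46, new_sum=22+(-46)=-24
Option B: A[4] -19->-3, delta=16, new_sum=22+(16)=38
Option C: A[0] 12->5, delta=-7, new_sum=22+(-7)=15
Option D: A[1] -11->10, delta=21, new_sum=22+(21)=43
Option E: A[5] 5->31, delta=26, new_sum=22+(26)=48 <-- matches target

Answer: E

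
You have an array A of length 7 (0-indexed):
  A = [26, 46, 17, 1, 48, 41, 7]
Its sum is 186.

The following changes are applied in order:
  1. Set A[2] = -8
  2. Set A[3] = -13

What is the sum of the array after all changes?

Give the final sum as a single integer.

Answer: 147

Derivation:
Initial sum: 186
Change 1: A[2] 17 -> -8, delta = -25, sum = 161
Change 2: A[3] 1 -> -13, delta = -14, sum = 147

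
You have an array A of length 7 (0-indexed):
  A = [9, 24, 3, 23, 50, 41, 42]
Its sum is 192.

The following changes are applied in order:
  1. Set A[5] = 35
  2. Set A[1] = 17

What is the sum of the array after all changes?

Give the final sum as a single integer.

Answer: 179

Derivation:
Initial sum: 192
Change 1: A[5] 41 -> 35, delta = -6, sum = 186
Change 2: A[1] 24 -> 17, delta = -7, sum = 179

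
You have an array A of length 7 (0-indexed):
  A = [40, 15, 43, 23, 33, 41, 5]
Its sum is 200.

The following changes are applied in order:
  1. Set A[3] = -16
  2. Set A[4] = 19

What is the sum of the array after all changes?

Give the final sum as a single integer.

Answer: 147

Derivation:
Initial sum: 200
Change 1: A[3] 23 -> -16, delta = -39, sum = 161
Change 2: A[4] 33 -> 19, delta = -14, sum = 147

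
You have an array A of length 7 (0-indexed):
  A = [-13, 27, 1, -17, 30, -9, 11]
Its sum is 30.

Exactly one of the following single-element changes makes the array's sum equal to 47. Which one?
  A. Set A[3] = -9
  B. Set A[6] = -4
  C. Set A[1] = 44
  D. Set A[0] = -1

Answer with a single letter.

Option A: A[3] -17->-9, delta=8, new_sum=30+(8)=38
Option B: A[6] 11->-4, delta=-15, new_sum=30+(-15)=15
Option C: A[1] 27->44, delta=17, new_sum=30+(17)=47 <-- matches target
Option D: A[0] -13->-1, delta=12, new_sum=30+(12)=42

Answer: C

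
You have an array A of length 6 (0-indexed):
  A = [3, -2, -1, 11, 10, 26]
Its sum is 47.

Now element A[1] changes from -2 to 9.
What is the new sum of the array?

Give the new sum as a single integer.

Old value at index 1: -2
New value at index 1: 9
Delta = 9 - -2 = 11
New sum = old_sum + delta = 47 + (11) = 58

Answer: 58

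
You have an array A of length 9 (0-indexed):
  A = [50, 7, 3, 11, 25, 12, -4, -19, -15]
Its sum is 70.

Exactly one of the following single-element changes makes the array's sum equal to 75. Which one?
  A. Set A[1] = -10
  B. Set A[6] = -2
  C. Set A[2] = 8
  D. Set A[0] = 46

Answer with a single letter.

Option A: A[1] 7->-10, delta=-17, new_sum=70+(-17)=53
Option B: A[6] -4->-2, delta=2, new_sum=70+(2)=72
Option C: A[2] 3->8, delta=5, new_sum=70+(5)=75 <-- matches target
Option D: A[0] 50->46, delta=-4, new_sum=70+(-4)=66

Answer: C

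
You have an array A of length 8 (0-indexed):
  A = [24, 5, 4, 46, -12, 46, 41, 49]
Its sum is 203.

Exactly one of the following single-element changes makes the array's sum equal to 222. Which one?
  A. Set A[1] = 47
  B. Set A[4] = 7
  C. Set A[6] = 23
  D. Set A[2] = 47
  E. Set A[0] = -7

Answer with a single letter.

Option A: A[1] 5->47, delta=42, new_sum=203+(42)=245
Option B: A[4] -12->7, delta=19, new_sum=203+(19)=222 <-- matches target
Option C: A[6] 41->23, delta=-18, new_sum=203+(-18)=185
Option D: A[2] 4->47, delta=43, new_sum=203+(43)=246
Option E: A[0] 24->-7, delta=-31, new_sum=203+(-31)=172

Answer: B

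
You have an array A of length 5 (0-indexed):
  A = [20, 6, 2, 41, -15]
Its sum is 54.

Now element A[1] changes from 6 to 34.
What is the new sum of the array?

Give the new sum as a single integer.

Answer: 82

Derivation:
Old value at index 1: 6
New value at index 1: 34
Delta = 34 - 6 = 28
New sum = old_sum + delta = 54 + (28) = 82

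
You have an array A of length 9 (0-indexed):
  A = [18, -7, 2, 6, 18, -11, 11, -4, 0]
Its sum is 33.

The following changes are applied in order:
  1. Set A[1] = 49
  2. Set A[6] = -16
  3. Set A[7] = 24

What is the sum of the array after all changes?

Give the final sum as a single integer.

Answer: 90

Derivation:
Initial sum: 33
Change 1: A[1] -7 -> 49, delta = 56, sum = 89
Change 2: A[6] 11 -> -16, delta = -27, sum = 62
Change 3: A[7] -4 -> 24, delta = 28, sum = 90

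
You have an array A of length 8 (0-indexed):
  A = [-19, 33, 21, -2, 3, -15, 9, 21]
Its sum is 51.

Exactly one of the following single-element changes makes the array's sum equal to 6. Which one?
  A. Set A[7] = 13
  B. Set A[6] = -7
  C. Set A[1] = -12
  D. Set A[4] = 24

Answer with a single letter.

Option A: A[7] 21->13, delta=-8, new_sum=51+(-8)=43
Option B: A[6] 9->-7, delta=-16, new_sum=51+(-16)=35
Option C: A[1] 33->-12, delta=-45, new_sum=51+(-45)=6 <-- matches target
Option D: A[4] 3->24, delta=21, new_sum=51+(21)=72

Answer: C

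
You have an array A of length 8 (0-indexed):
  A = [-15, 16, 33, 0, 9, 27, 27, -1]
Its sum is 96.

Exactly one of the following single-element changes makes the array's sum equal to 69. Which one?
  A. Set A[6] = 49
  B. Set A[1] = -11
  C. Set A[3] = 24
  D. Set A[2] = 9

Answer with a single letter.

Option A: A[6] 27->49, delta=22, new_sum=96+(22)=118
Option B: A[1] 16->-11, delta=-27, new_sum=96+(-27)=69 <-- matches target
Option C: A[3] 0->24, delta=24, new_sum=96+(24)=120
Option D: A[2] 33->9, delta=-24, new_sum=96+(-24)=72

Answer: B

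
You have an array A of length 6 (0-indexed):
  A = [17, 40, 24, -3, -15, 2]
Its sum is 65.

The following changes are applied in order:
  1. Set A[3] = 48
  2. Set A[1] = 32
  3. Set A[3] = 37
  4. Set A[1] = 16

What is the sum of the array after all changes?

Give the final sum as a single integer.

Answer: 81

Derivation:
Initial sum: 65
Change 1: A[3] -3 -> 48, delta = 51, sum = 116
Change 2: A[1] 40 -> 32, delta = -8, sum = 108
Change 3: A[3] 48 -> 37, delta = -11, sum = 97
Change 4: A[1] 32 -> 16, delta = -16, sum = 81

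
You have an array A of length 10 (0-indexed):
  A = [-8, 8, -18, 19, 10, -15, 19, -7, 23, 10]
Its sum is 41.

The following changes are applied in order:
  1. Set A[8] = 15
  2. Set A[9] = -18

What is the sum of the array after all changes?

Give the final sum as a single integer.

Initial sum: 41
Change 1: A[8] 23 -> 15, delta = -8, sum = 33
Change 2: A[9] 10 -> -18, delta = -28, sum = 5

Answer: 5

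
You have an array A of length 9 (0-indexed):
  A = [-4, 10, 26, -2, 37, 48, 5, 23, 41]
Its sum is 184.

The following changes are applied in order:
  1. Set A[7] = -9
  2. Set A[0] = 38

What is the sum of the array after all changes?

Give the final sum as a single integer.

Answer: 194

Derivation:
Initial sum: 184
Change 1: A[7] 23 -> -9, delta = -32, sum = 152
Change 2: A[0] -4 -> 38, delta = 42, sum = 194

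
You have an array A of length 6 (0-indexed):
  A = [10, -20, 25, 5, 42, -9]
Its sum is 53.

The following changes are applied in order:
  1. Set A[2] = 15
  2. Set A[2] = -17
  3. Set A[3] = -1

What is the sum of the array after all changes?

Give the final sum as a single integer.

Initial sum: 53
Change 1: A[2] 25 -> 15, delta = -10, sum = 43
Change 2: A[2] 15 -> -17, delta = -32, sum = 11
Change 3: A[3] 5 -> -1, delta = -6, sum = 5

Answer: 5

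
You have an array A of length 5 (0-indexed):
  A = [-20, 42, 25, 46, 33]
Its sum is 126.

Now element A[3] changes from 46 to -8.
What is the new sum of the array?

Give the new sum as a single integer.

Old value at index 3: 46
New value at index 3: -8
Delta = -8 - 46 = -54
New sum = old_sum + delta = 126 + (-54) = 72

Answer: 72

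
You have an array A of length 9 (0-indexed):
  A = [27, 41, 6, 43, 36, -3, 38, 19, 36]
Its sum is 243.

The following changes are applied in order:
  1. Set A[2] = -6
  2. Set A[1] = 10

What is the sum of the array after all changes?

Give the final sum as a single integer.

Answer: 200

Derivation:
Initial sum: 243
Change 1: A[2] 6 -> -6, delta = -12, sum = 231
Change 2: A[1] 41 -> 10, delta = -31, sum = 200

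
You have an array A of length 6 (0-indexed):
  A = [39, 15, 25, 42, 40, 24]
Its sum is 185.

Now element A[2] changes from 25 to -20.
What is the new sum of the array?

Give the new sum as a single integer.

Old value at index 2: 25
New value at index 2: -20
Delta = -20 - 25 = -45
New sum = old_sum + delta = 185 + (-45) = 140

Answer: 140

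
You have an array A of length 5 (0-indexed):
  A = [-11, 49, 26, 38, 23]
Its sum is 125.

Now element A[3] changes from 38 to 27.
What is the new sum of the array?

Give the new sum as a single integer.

Answer: 114

Derivation:
Old value at index 3: 38
New value at index 3: 27
Delta = 27 - 38 = -11
New sum = old_sum + delta = 125 + (-11) = 114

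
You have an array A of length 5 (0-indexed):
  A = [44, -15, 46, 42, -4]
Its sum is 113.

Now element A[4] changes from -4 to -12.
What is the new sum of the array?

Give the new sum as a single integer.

Old value at index 4: -4
New value at index 4: -12
Delta = -12 - -4 = -8
New sum = old_sum + delta = 113 + (-8) = 105

Answer: 105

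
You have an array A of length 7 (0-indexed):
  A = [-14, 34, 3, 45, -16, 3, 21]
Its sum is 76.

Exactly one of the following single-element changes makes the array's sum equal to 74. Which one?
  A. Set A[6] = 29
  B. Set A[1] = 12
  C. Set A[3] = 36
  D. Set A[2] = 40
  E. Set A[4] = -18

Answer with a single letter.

Option A: A[6] 21->29, delta=8, new_sum=76+(8)=84
Option B: A[1] 34->12, delta=-22, new_sum=76+(-22)=54
Option C: A[3] 45->36, delta=-9, new_sum=76+(-9)=67
Option D: A[2] 3->40, delta=37, new_sum=76+(37)=113
Option E: A[4] -16->-18, delta=-2, new_sum=76+(-2)=74 <-- matches target

Answer: E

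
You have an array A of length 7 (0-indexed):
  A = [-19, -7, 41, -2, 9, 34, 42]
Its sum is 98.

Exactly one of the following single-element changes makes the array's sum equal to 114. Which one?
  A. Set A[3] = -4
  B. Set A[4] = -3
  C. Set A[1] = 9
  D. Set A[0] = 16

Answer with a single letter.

Answer: C

Derivation:
Option A: A[3] -2->-4, delta=-2, new_sum=98+(-2)=96
Option B: A[4] 9->-3, delta=-12, new_sum=98+(-12)=86
Option C: A[1] -7->9, delta=16, new_sum=98+(16)=114 <-- matches target
Option D: A[0] -19->16, delta=35, new_sum=98+(35)=133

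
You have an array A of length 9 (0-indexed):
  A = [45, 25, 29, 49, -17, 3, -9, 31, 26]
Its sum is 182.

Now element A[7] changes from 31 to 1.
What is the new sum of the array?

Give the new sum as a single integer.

Old value at index 7: 31
New value at index 7: 1
Delta = 1 - 31 = -30
New sum = old_sum + delta = 182 + (-30) = 152

Answer: 152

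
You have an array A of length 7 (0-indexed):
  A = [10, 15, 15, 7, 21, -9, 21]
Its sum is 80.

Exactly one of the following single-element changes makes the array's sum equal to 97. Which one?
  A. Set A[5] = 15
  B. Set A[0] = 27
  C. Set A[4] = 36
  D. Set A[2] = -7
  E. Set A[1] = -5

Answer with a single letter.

Option A: A[5] -9->15, delta=24, new_sum=80+(24)=104
Option B: A[0] 10->27, delta=17, new_sum=80+(17)=97 <-- matches target
Option C: A[4] 21->36, delta=15, new_sum=80+(15)=95
Option D: A[2] 15->-7, delta=-22, new_sum=80+(-22)=58
Option E: A[1] 15->-5, delta=-20, new_sum=80+(-20)=60

Answer: B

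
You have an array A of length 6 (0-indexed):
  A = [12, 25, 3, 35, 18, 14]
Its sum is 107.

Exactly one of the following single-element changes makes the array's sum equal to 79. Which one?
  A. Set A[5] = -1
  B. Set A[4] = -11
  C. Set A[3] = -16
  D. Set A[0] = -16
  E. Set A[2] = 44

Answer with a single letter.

Option A: A[5] 14->-1, delta=-15, new_sum=107+(-15)=92
Option B: A[4] 18->-11, delta=-29, new_sum=107+(-29)=78
Option C: A[3] 35->-16, delta=-51, new_sum=107+(-51)=56
Option D: A[0] 12->-16, delta=-28, new_sum=107+(-28)=79 <-- matches target
Option E: A[2] 3->44, delta=41, new_sum=107+(41)=148

Answer: D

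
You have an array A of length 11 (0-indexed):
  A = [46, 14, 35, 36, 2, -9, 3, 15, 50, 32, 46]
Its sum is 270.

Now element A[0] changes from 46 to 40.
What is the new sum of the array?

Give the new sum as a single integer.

Answer: 264

Derivation:
Old value at index 0: 46
New value at index 0: 40
Delta = 40 - 46 = -6
New sum = old_sum + delta = 270 + (-6) = 264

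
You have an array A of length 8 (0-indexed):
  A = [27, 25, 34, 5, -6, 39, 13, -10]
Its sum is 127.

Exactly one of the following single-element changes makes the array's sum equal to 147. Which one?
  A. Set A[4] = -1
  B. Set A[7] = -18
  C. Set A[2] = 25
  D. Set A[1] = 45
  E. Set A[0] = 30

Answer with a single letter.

Option A: A[4] -6->-1, delta=5, new_sum=127+(5)=132
Option B: A[7] -10->-18, delta=-8, new_sum=127+(-8)=119
Option C: A[2] 34->25, delta=-9, new_sum=127+(-9)=118
Option D: A[1] 25->45, delta=20, new_sum=127+(20)=147 <-- matches target
Option E: A[0] 27->30, delta=3, new_sum=127+(3)=130

Answer: D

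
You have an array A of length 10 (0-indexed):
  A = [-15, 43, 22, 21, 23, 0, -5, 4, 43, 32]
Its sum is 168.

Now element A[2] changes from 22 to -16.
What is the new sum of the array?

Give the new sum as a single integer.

Answer: 130

Derivation:
Old value at index 2: 22
New value at index 2: -16
Delta = -16 - 22 = -38
New sum = old_sum + delta = 168 + (-38) = 130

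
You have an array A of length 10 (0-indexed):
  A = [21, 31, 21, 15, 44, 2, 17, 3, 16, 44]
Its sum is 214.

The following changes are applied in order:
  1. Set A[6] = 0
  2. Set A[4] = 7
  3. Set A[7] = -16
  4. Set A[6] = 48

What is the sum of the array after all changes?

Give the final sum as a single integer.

Initial sum: 214
Change 1: A[6] 17 -> 0, delta = -17, sum = 197
Change 2: A[4] 44 -> 7, delta = -37, sum = 160
Change 3: A[7] 3 -> -16, delta = -19, sum = 141
Change 4: A[6] 0 -> 48, delta = 48, sum = 189

Answer: 189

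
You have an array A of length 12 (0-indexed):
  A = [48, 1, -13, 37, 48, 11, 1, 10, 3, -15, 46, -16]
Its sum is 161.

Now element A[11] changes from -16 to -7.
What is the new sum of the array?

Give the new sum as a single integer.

Answer: 170

Derivation:
Old value at index 11: -16
New value at index 11: -7
Delta = -7 - -16 = 9
New sum = old_sum + delta = 161 + (9) = 170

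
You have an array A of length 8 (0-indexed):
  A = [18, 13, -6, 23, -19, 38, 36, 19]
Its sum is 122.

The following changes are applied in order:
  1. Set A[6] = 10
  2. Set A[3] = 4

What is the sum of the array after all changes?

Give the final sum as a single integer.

Answer: 77

Derivation:
Initial sum: 122
Change 1: A[6] 36 -> 10, delta = -26, sum = 96
Change 2: A[3] 23 -> 4, delta = -19, sum = 77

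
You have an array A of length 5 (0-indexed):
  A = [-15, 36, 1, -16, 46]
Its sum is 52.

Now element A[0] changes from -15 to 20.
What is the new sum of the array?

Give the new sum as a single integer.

Old value at index 0: -15
New value at index 0: 20
Delta = 20 - -15 = 35
New sum = old_sum + delta = 52 + (35) = 87

Answer: 87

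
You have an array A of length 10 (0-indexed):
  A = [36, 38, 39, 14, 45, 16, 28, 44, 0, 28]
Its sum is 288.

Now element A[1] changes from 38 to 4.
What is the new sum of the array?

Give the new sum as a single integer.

Answer: 254

Derivation:
Old value at index 1: 38
New value at index 1: 4
Delta = 4 - 38 = -34
New sum = old_sum + delta = 288 + (-34) = 254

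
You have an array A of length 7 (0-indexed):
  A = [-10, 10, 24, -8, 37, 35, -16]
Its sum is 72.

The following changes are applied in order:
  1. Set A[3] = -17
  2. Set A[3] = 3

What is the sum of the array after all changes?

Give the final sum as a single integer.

Initial sum: 72
Change 1: A[3] -8 -> -17, delta = -9, sum = 63
Change 2: A[3] -17 -> 3, delta = 20, sum = 83

Answer: 83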